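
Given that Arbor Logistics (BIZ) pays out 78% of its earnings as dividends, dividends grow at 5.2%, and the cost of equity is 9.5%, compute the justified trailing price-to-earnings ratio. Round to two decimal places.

19.08

Justified trailing P/E = b(1+g)/(r−g) = 0.78×(1+0.052)/(0.095−0.052) = 19.0828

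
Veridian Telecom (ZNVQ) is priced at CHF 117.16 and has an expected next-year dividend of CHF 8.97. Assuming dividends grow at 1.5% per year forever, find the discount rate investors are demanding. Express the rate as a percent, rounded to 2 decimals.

9.16%

Rearranging the constant-growth DDM: r = D₁/P₀ + g.
r = 8.9700 / 117.16 + 0.015 = 0.07656 + 0.015 = 0.09156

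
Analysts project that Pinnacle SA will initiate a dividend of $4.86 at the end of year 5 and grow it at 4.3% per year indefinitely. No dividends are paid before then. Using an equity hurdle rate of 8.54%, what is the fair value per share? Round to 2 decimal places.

$82.59

Deferred-dividend DDM. At t=4 the remaining stream is a growing perpetuity with first payment D_5 = 4.86.
V_4 = D_5/(r−g) = 4.86/(0.0854−0.043) = 114.6226
P₀ = V_4/(1+r)^4 = 114.6226/(1+0.0854)^4 = 82.5869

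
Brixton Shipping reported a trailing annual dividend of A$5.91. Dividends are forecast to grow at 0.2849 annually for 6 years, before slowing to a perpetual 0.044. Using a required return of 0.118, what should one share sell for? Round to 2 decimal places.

Two-stage DDM. Project D₁…D_6 at 0.2849, terminal growth 0.044, discount at r = 0.118.
D_1 = 7.5938
D_2 = 9.7572
D_3 = 12.5371
D_4 = 16.1089
D_5 = 20.6983
D_6 = 26.5952
Terminal value at t=6: TV = D_7/(r−g) = 27.7654/(0.118−0.044) = 375.2081
P₀ = 7.5938/(1+0.118)^1 + 9.7572/(1+0.118)^2 + 12.5371/(1+0.118)^3 + 16.1089/(1+0.118)^4 + 20.6983/(1+0.118)^5 + 26.5952/(1+0.118)^6 + 375.2081/(1+0.118)^6 = 251.4921

A$251.49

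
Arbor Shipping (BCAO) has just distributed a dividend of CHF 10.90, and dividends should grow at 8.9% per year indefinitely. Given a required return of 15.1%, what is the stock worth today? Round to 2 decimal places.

Gordon growth model: P₀ = D₁/(r − g). D₁ = 10.90 × (1 + 0.089) = 11.8701.
P₀ = 11.8701 / (0.151 − 0.089) = 11.8701 / 0.062 = 191.4532

CHF 191.45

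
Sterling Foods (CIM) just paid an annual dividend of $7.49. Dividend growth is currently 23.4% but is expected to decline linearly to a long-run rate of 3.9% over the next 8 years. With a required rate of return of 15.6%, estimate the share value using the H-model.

H-model: P₀ = D₀[(1+g_L) + H(g_S−g_L)]/(r−g_L), with H = 8/2 = 4.
P₀ = 7.49 × [(1+0.039) + 4×(0.234−0.039)] / (0.156−0.039)
   = 7.49 × 1.8190 / 0.117 = 116.4471

$116.45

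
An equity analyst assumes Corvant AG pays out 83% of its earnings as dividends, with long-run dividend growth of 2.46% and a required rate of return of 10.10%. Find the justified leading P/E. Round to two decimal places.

Justified leading P/E = b/(r−g) = 0.83/(0.101−0.0246) = 10.8639

10.86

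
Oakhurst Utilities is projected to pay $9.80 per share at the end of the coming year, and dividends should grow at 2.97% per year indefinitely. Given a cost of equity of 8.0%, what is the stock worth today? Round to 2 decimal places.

$194.83

Gordon growth model: P₀ = D₁/(r − g), with D₁ = 9.80 given directly.
P₀ = 9.8000 / (0.08 − 0.0297) = 9.8000 / 0.0503 = 194.8310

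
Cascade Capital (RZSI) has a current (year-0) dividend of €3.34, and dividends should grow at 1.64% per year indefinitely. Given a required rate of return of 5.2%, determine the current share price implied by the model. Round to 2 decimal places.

Gordon growth model: P₀ = D₁/(r − g). D₁ = 3.34 × (1 + 0.0164) = 3.3948.
P₀ = 3.3948 / (0.052 − 0.0164) = 3.3948 / 0.0356 = 95.3589

€95.36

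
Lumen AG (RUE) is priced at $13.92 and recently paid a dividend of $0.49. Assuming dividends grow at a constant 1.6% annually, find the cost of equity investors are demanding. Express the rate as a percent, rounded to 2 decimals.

Rearranging the constant-growth DDM: r = D₁/P₀ + g.
D₁ = 0.49 × (1 + 0.016) = 0.4978.
r = 0.4978 / 13.92 + 0.016 = 0.03576 + 0.016 = 0.05176

5.18%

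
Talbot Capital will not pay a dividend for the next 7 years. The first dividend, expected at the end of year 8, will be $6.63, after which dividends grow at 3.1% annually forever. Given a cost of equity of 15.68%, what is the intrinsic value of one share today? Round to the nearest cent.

Deferred-dividend DDM. At t=7 the remaining stream is a growing perpetuity with first payment D_8 = 6.63.
V_7 = D_8/(r−g) = 6.63/(0.1568−0.031) = 52.7027
P₀ = V_7/(1+r)^7 = 52.7027/(1+0.1568)^7 = 19.0119

$19.01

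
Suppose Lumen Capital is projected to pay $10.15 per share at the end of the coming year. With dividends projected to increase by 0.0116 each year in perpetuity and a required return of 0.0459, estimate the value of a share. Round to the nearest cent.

$295.92

Gordon growth model: P₀ = D₁/(r − g), with D₁ = 10.15 given directly.
P₀ = 10.1500 / (0.0459 − 0.0116) = 10.1500 / 0.0343 = 295.9184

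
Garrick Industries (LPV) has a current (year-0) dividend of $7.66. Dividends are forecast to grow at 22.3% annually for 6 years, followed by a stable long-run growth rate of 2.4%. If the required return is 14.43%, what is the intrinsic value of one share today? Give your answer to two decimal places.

Two-stage DDM. Project D₁…D_6 at 0.223, terminal growth 0.024, discount at r = 0.1443.
D_1 = 9.3682
D_2 = 11.4573
D_3 = 14.0123
D_4 = 17.1370
D_5 = 20.9585
D_6 = 25.6323
Terminal value at t=6: TV = D_7/(r−g) = 26.2475/(0.1443−0.024) = 218.1835
P₀ = 9.3682/(1+0.1443)^1 + 11.4573/(1+0.1443)^2 + 14.0123/(1+0.1443)^3 + 17.1370/(1+0.1443)^4 + 20.9585/(1+0.1443)^5 + 25.6323/(1+0.1443)^6 + 218.1835/(1+0.1443)^6 = 155.5635

$155.56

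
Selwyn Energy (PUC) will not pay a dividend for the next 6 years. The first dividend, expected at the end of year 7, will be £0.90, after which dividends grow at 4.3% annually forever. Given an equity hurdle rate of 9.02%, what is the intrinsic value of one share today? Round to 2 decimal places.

£11.36

Deferred-dividend DDM. At t=6 the remaining stream is a growing perpetuity with first payment D_7 = 0.90.
V_6 = D_7/(r−g) = 0.90/(0.0902−0.043) = 19.0678
P₀ = V_6/(1+r)^6 = 19.0678/(1+0.0902)^6 = 11.3570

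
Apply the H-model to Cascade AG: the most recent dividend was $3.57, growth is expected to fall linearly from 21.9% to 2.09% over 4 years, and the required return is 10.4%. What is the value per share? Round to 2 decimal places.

$60.88

H-model: P₀ = D₀[(1+g_L) + H(g_S−g_L)]/(r−g_L), with H = 4/2 = 2.
P₀ = 3.57 × [(1+0.0209) + 2×(0.219−0.0209)] / (0.104−0.0209)
   = 3.57 × 1.4171 / 0.0831 = 60.8790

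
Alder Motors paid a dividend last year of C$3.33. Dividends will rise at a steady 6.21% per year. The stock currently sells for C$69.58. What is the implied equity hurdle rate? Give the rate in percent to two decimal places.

11.29%

Rearranging the constant-growth DDM: r = D₁/P₀ + g.
D₁ = 3.33 × (1 + 0.0621) = 3.5368.
r = 3.5368 / 69.58 + 0.0621 = 0.05083 + 0.0621 = 0.11293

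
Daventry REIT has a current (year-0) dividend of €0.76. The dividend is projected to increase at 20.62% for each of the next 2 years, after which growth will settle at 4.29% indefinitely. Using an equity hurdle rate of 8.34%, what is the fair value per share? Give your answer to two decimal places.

€26.05

Two-stage DDM. Project D₁…D_2 at 0.2062, terminal growth 0.0429, discount at r = 0.0834.
D_1 = 0.9167
D_2 = 1.1057
Terminal value at t=2: TV = D_3/(r−g) = 1.1532/(0.0834−0.0429) = 28.4734
P₀ = 0.9167/(1+0.0834)^1 + 1.1057/(1+0.0834)^2 + 28.4734/(1+0.0834)^2 = 26.0466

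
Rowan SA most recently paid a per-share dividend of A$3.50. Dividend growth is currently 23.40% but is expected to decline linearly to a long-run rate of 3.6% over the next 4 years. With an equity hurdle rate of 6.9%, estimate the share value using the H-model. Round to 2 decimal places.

H-model: P₀ = D₀[(1+g_L) + H(g_S−g_L)]/(r−g_L), with H = 4/2 = 2.
P₀ = 3.50 × [(1+0.036) + 2×(0.234−0.036)] / (0.069−0.036)
   = 3.50 × 1.4320 / 0.033 = 151.8788

A$151.88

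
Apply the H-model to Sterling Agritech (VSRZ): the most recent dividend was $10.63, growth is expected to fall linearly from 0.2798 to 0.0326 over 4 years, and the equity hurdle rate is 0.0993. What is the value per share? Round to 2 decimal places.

H-model: P₀ = D₀[(1+g_L) + H(g_S−g_L)]/(r−g_L), with H = 4/2 = 2.
P₀ = 10.63 × [(1+0.0326) + 2×(0.2798−0.0326)] / (0.0993−0.0326)
   = 10.63 × 1.5270 / 0.0667 = 243.3585

$243.36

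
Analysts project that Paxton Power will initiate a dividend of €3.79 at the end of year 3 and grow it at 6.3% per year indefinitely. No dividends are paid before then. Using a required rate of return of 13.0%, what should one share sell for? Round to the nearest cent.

Deferred-dividend DDM. At t=2 the remaining stream is a growing perpetuity with first payment D_3 = 3.79.
V_2 = D_3/(r−g) = 3.79/(0.13−0.063) = 56.5672
P₀ = V_2/(1+r)^2 = 56.5672/(1+0.13)^2 = 44.3004

€44.30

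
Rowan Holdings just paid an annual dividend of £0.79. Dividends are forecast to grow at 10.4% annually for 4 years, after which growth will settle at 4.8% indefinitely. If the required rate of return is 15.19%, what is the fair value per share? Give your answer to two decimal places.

Two-stage DDM. Project D₁…D_4 at 0.104, terminal growth 0.048, discount at r = 0.1519.
D_1 = 0.8722
D_2 = 0.9629
D_3 = 1.0630
D_4 = 1.1736
Terminal value at t=4: TV = D_5/(r−g) = 1.2299/(0.1519−0.048) = 11.8372
P₀ = 0.8722/(1+0.1519)^1 + 0.9629/(1+0.1519)^2 + 1.0630/(1+0.1519)^3 + 1.1736/(1+0.1519)^4 + 11.8372/(1+0.1519)^4 = 9.5683

£9.57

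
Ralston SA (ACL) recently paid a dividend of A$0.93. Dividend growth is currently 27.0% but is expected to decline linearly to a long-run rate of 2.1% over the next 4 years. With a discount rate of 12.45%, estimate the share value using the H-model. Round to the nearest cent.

A$13.65

H-model: P₀ = D₀[(1+g_L) + H(g_S−g_L)]/(r−g_L), with H = 4/2 = 2.
P₀ = 0.93 × [(1+0.021) + 2×(0.27−0.021)] / (0.1245−0.021)
   = 0.93 × 1.5190 / 0.1035 = 13.6490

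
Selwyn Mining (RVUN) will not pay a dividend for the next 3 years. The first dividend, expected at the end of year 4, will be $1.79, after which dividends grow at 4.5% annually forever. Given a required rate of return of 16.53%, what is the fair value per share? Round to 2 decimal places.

Deferred-dividend DDM. At t=3 the remaining stream is a growing perpetuity with first payment D_4 = 1.79.
V_3 = D_4/(r−g) = 1.79/(0.1653−0.045) = 14.8795
P₀ = V_3/(1+r)^3 = 14.8795/(1+0.1653)^3 = 9.4032

$9.40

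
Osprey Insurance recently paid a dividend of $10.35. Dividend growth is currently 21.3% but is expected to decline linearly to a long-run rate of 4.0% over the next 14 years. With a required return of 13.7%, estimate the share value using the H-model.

H-model: P₀ = D₀[(1+g_L) + H(g_S−g_L)]/(r−g_L), with H = 14/2 = 7.
P₀ = 10.35 × [(1+0.04) + 7×(0.213−0.04)] / (0.137−0.04)
   = 10.35 × 2.2510 / 0.097 = 240.1840

$240.18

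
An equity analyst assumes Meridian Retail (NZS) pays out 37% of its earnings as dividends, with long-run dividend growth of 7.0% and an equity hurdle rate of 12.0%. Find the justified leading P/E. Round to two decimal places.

Justified leading P/E = b/(r−g) = 0.37/(0.12−0.07) = 7.4000

7.40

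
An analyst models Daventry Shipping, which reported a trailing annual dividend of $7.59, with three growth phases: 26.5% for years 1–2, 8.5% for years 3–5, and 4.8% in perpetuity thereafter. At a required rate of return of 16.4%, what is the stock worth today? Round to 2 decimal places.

Three-stage DDM. Project D₁…D_5; terminal Gordon value at t=5 with g = 0.048; discount at r = 0.164.
D_1 = 9.6014
D_2 = 12.1457
D_3 = 13.1781
D_4 = 14.2982
D_5 = 15.5136
TV_5 = 16.2582/(0.164−0.048) = 140.1572
P₀ = Σ Dₜ/(1+r)ᵗ + TV_5/(1+r)^5 = 106.2097

$106.21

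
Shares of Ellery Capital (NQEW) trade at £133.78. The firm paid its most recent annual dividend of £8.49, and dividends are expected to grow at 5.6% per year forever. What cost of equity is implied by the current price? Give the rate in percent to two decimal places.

Rearranging the constant-growth DDM: r = D₁/P₀ + g.
D₁ = 8.49 × (1 + 0.056) = 8.9654.
r = 8.9654 / 133.78 + 0.056 = 0.06702 + 0.056 = 0.12302

12.30%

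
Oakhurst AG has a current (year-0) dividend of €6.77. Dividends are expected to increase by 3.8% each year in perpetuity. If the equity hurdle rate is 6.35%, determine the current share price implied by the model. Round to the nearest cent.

€275.58

Gordon growth model: P₀ = D₁/(r − g). D₁ = 6.77 × (1 + 0.038) = 7.0273.
P₀ = 7.0273 / (0.0635 − 0.038) = 7.0273 / 0.0255 = 275.5788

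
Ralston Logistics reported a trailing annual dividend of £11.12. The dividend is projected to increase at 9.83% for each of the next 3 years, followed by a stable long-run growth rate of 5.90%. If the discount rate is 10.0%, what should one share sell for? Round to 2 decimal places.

£319.15

Two-stage DDM. Project D₁…D_3 at 0.0983, terminal growth 0.059, discount at r = 0.1.
D_1 = 12.2131
D_2 = 13.4136
D_3 = 14.7322
Terminal value at t=3: TV = D_4/(r−g) = 15.6014/(0.1−0.059) = 380.5221
P₀ = 12.2131/(1+0.1)^1 + 13.4136/(1+0.1)^2 + 14.7322/(1+0.1)^3 + 380.5221/(1+0.1)^3 = 319.1489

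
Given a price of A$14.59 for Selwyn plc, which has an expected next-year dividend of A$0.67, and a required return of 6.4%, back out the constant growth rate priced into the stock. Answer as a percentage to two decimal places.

From P₀ = D₁/(r − g), the implied growth is g = r − D₁/P₀.
g = 0.064 − 0.67/14.59 = 0.064 − 0.04592 = 0.01808

1.81%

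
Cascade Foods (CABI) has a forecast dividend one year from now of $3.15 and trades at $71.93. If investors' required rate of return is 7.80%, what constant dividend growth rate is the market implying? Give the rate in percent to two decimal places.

From P₀ = D₁/(r − g), the implied growth is g = r − D₁/P₀.
g = 0.078 − 3.15/71.93 = 0.078 − 0.04379 = 0.03421

3.42%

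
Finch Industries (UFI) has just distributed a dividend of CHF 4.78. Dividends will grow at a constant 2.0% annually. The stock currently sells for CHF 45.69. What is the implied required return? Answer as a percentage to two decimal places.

12.67%

Rearranging the constant-growth DDM: r = D₁/P₀ + g.
D₁ = 4.78 × (1 + 0.02) = 4.8756.
r = 4.8756 / 45.69 + 0.02 = 0.10671 + 0.02 = 0.12671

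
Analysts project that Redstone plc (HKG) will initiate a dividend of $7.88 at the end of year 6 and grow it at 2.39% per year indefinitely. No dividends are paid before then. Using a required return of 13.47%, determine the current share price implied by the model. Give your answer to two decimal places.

Deferred-dividend DDM. At t=5 the remaining stream is a growing perpetuity with first payment D_6 = 7.88.
V_5 = D_6/(r−g) = 7.88/(0.1347−0.0239) = 71.1191
P₀ = V_5/(1+r)^5 = 71.1191/(1+0.1347)^5 = 37.8078

$37.81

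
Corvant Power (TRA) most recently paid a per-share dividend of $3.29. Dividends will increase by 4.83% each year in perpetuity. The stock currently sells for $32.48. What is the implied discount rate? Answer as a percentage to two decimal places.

15.45%

Rearranging the constant-growth DDM: r = D₁/P₀ + g.
D₁ = 3.29 × (1 + 0.0483) = 3.4489.
r = 3.4489 / 32.48 + 0.0483 = 0.10619 + 0.0483 = 0.15449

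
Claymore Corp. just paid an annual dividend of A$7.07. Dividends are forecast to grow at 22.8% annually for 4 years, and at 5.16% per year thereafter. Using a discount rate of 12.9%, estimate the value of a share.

A$169.49

Two-stage DDM. Project D₁…D_4 at 0.228, terminal growth 0.0516, discount at r = 0.129.
D_1 = 8.6820
D_2 = 10.6614
D_3 = 13.0923
D_4 = 16.0773
Terminal value at t=4: TV = D_5/(r−g) = 16.9069/(0.129−0.0516) = 218.4351
P₀ = 8.6820/(1+0.129)^1 + 10.6614/(1+0.129)^2 + 13.0923/(1+0.129)^3 + 16.0773/(1+0.129)^4 + 218.4351/(1+0.129)^4 = 169.4931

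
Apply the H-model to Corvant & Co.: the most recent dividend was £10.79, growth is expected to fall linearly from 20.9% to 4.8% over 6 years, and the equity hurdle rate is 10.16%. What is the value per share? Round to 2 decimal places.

£308.20

H-model: P₀ = D₀[(1+g_L) + H(g_S−g_L)]/(r−g_L), with H = 6/2 = 3.
P₀ = 10.79 × [(1+0.048) + 3×(0.209−0.048)] / (0.1016−0.048)
   = 10.79 × 1.5310 / 0.0536 = 308.1994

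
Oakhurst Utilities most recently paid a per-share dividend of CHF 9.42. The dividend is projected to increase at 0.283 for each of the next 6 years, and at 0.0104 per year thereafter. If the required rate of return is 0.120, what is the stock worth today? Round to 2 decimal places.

CHF 289.64

Two-stage DDM. Project D₁…D_6 at 0.283, terminal growth 0.0104, discount at r = 0.12.
D_1 = 12.0859
D_2 = 15.5062
D_3 = 19.8944
D_4 = 25.5245
D_5 = 32.7480
D_6 = 42.0156
Terminal value at t=6: TV = D_7/(r−g) = 42.4526/(0.12−0.0104) = 387.3411
P₀ = 12.0859/(1+0.12)^1 + 15.5062/(1+0.12)^2 + 19.8944/(1+0.12)^3 + 25.5245/(1+0.12)^4 + 32.7480/(1+0.12)^5 + 42.0156/(1+0.12)^6 + 387.3411/(1+0.12)^6 = 289.6417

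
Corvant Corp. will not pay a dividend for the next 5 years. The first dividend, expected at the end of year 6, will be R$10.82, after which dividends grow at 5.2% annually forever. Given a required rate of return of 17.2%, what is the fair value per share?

R$40.78

Deferred-dividend DDM. At t=5 the remaining stream is a growing perpetuity with first payment D_6 = 10.82.
V_5 = D_6/(r−g) = 10.82/(0.172−0.052) = 90.1667
P₀ = V_5/(1+r)^5 = 90.1667/(1+0.172)^5 = 40.7763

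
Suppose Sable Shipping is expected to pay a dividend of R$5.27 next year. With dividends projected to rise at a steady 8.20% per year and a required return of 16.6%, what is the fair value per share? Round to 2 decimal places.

R$62.74

Gordon growth model: P₀ = D₁/(r − g), with D₁ = 5.27 given directly.
P₀ = 5.2700 / (0.166 − 0.082) = 5.2700 / 0.084 = 62.7381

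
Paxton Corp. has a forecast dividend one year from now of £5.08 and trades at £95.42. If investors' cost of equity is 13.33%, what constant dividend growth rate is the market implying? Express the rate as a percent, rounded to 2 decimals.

From P₀ = D₁/(r − g), the implied growth is g = r − D₁/P₀.
g = 0.1333 − 5.08/95.42 = 0.1333 − 0.05324 = 0.08006

8.01%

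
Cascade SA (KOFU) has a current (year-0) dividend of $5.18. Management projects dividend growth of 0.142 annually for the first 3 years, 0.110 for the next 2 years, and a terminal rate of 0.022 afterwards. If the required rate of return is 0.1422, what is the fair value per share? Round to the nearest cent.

$67.03

Three-stage DDM. Project D₁…D_5; terminal Gordon value at t=5 with g = 0.022; discount at r = 0.1422.
D_1 = 5.9156
D_2 = 6.7556
D_3 = 7.7149
D_4 = 8.5635
D_5 = 9.5055
TV_5 = 9.7146/(0.1422−0.022) = 80.8203
P₀ = Σ Dₜ/(1+r)ᵗ + TV_5/(1+r)^5 = 67.0282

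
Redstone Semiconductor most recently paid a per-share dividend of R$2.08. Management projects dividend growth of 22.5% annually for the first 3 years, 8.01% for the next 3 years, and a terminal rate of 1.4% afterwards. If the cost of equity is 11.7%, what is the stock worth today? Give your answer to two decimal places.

Three-stage DDM. Project D₁…D_6; terminal Gordon value at t=6 with g = 0.014; discount at r = 0.117.
D_1 = 2.5480
D_2 = 3.1213
D_3 = 3.8236
D_4 = 4.1299
D_5 = 4.4607
D_6 = 4.8180
TV_6 = 4.8854/(0.117−0.014) = 47.4312
P₀ = Σ Dₜ/(1+r)ᵗ + TV_6/(1+r)^6 = 39.6450

R$39.65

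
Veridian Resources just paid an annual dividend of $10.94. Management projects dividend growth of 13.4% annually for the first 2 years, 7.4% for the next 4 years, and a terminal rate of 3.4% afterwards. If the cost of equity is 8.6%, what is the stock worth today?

Three-stage DDM. Project D₁…D_6; terminal Gordon value at t=6 with g = 0.034; discount at r = 0.086.
D_1 = 12.4060
D_2 = 14.0684
D_3 = 15.1094
D_4 = 16.2275
D_5 = 17.4284
D_6 = 18.7180
TV_6 = 19.3545/(0.086−0.034) = 372.2012
P₀ = Σ Dₜ/(1+r)ᵗ + TV_6/(1+r)^6 = 296.6435

$296.64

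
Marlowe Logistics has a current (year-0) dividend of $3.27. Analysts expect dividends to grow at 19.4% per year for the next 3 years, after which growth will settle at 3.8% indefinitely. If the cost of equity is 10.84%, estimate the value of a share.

$71.67

Two-stage DDM. Project D₁…D_3 at 0.194, terminal growth 0.038, discount at r = 0.1084.
D_1 = 3.9044
D_2 = 4.6618
D_3 = 5.5662
Terminal value at t=3: TV = D_4/(r−g) = 5.7777/(0.1084−0.038) = 82.0702
P₀ = 3.9044/(1+0.1084)^1 + 4.6618/(1+0.1084)^2 + 5.5662/(1+0.1084)^3 + 82.0702/(1+0.1084)^3 = 71.6740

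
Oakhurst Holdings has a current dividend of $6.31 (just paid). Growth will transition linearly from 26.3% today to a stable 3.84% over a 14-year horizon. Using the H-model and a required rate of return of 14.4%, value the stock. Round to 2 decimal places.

H-model: P₀ = D₀[(1+g_L) + H(g_S−g_L)]/(r−g_L), with H = 14/2 = 7.
P₀ = 6.31 × [(1+0.0384) + 7×(0.263−0.0384)] / (0.144−0.0384)
   = 6.31 × 2.6106 / 0.1056 = 155.9932

$155.99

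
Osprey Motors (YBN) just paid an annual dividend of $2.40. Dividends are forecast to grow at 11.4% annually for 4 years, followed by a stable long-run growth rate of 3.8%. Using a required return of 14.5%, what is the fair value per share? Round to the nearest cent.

Two-stage DDM. Project D₁…D_4 at 0.114, terminal growth 0.038, discount at r = 0.145.
D_1 = 2.6736
D_2 = 2.9784
D_3 = 3.3179
D_4 = 3.6962
Terminal value at t=4: TV = D_5/(r−g) = 3.8366/(0.145−0.038) = 35.8563
P₀ = 2.6736/(1+0.145)^1 + 2.9784/(1+0.145)^2 + 3.3179/(1+0.145)^3 + 3.6962/(1+0.145)^4 + 35.8563/(1+0.145)^4 = 29.8290

$29.83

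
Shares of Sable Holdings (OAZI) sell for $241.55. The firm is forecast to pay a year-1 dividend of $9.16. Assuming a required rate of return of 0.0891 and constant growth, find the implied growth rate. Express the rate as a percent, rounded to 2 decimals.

5.12%

From P₀ = D₁/(r − g), the implied growth is g = r − D₁/P₀.
g = 0.0891 − 9.16/241.55 = 0.0891 − 0.03792 = 0.05118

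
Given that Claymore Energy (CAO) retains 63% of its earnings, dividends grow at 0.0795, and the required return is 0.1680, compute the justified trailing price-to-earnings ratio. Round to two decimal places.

Payout ratio b = 1 − 0.63 = 0.37.
Justified trailing P/E = b(1+g)/(r−g) = 0.37×(1+0.0795)/(0.168−0.0795) = 4.5132

4.51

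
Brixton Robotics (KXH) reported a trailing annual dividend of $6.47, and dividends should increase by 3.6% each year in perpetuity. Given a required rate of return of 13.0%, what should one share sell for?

$71.31

Gordon growth model: P₀ = D₁/(r − g). D₁ = 6.47 × (1 + 0.036) = 6.7029.
P₀ = 6.7029 / (0.13 − 0.036) = 6.7029 / 0.094 = 71.3077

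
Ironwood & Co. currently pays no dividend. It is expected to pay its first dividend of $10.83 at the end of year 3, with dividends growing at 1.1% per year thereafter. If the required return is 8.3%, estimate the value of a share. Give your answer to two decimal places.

Deferred-dividend DDM. At t=2 the remaining stream is a growing perpetuity with first payment D_3 = 10.83.
V_2 = D_3/(r−g) = 10.83/(0.083−0.011) = 150.4167
P₀ = V_2/(1+r)^2 = 150.4167/(1+0.083)^2 = 128.2446

$128.24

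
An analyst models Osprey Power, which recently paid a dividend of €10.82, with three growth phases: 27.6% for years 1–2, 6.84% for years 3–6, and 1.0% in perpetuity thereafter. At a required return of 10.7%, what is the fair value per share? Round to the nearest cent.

€209.39

Three-stage DDM. Project D₁…D_6; terminal Gordon value at t=6 with g = 0.01; discount at r = 0.107.
D_1 = 13.8063
D_2 = 17.6169
D_3 = 18.8219
D_4 = 20.1093
D_5 = 21.4847
D_6 = 22.9543
TV_6 = 23.1838/(0.107−0.01) = 239.0087
P₀ = Σ Dₜ/(1+r)ᵗ + TV_6/(1+r)^6 = 209.3858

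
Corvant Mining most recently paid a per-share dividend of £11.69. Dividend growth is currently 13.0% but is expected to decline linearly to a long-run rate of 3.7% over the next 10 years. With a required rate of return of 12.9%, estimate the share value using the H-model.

H-model: P₀ = D₀[(1+g_L) + H(g_S−g_L)]/(r−g_L), with H = 10/2 = 5.
P₀ = 11.69 × [(1+0.037) + 5×(0.13−0.037)] / (0.129−0.037)
   = 11.69 × 1.5020 / 0.092 = 190.8520

£190.85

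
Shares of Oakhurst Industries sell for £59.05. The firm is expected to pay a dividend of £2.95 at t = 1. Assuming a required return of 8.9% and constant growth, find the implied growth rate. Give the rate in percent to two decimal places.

3.90%

From P₀ = D₁/(r − g), the implied growth is g = r − D₁/P₀.
g = 0.089 − 2.95/59.05 = 0.089 − 0.04996 = 0.03904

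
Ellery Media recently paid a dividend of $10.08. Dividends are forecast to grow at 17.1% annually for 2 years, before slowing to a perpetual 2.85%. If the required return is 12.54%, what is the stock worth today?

$137.24

Two-stage DDM. Project D₁…D_2 at 0.171, terminal growth 0.0285, discount at r = 0.1254.
D_1 = 11.8037
D_2 = 13.8221
Terminal value at t=2: TV = D_3/(r−g) = 14.2160/(0.1254−0.0285) = 146.7084
P₀ = 11.8037/(1+0.1254)^1 + 13.8221/(1+0.1254)^2 + 146.7084/(1+0.1254)^2 = 137.2372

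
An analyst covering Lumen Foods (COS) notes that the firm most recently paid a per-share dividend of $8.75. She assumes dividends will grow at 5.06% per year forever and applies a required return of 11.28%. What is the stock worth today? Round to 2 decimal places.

$147.79

Gordon growth model: P₀ = D₁/(r − g). D₁ = 8.75 × (1 + 0.0506) = 9.1928.
P₀ = 9.1928 / (0.1128 − 0.0506) = 9.1928 / 0.0622 = 147.7934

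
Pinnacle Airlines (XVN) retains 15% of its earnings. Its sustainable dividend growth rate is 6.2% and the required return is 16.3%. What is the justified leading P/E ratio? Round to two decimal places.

Payout ratio b = 1 − 0.15 = 0.85.
Justified leading P/E = b/(r−g) = 0.85/(0.163−0.062) = 8.4158

8.42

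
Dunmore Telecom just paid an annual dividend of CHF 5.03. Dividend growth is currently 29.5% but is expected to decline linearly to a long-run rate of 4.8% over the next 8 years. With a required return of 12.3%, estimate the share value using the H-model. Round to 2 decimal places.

H-model: P₀ = D₀[(1+g_L) + H(g_S−g_L)]/(r−g_L), with H = 8/2 = 4.
P₀ = 5.03 × [(1+0.048) + 4×(0.295−0.048)] / (0.123−0.048)
   = 5.03 × 2.0360 / 0.075 = 136.5477

CHF 136.55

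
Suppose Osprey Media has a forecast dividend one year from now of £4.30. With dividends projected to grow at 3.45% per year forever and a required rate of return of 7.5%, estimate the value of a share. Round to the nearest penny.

£106.17

Gordon growth model: P₀ = D₁/(r − g), with D₁ = 4.30 given directly.
P₀ = 4.3000 / (0.075 − 0.0345) = 4.3000 / 0.0405 = 106.1728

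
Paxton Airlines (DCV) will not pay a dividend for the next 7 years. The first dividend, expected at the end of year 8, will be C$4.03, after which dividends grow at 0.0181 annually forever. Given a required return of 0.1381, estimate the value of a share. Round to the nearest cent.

Deferred-dividend DDM. At t=7 the remaining stream is a growing perpetuity with first payment D_8 = 4.03.
V_7 = D_8/(r−g) = 4.03/(0.1381−0.0181) = 33.5833
P₀ = V_7/(1+r)^7 = 33.5833/(1+0.1381)^7 = 13.5788

C$13.58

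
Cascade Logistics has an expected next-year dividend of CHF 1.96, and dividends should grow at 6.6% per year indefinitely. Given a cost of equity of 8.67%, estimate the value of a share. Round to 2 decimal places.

Gordon growth model: P₀ = D₁/(r − g), with D₁ = 1.96 given directly.
P₀ = 1.9600 / (0.0867 − 0.066) = 1.9600 / 0.0207 = 94.6860

CHF 94.69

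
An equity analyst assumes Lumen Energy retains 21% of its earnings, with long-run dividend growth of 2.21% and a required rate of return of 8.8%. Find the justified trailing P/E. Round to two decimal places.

Payout ratio b = 1 − 0.21 = 0.79.
Justified trailing P/E = b(1+g)/(r−g) = 0.79×(1+0.0221)/(0.088−0.0221) = 12.2528

12.25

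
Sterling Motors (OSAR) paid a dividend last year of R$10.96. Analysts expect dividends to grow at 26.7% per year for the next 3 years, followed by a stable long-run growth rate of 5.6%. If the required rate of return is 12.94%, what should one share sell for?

Two-stage DDM. Project D₁…D_3 at 0.267, terminal growth 0.056, discount at r = 0.1294.
D_1 = 13.8863
D_2 = 17.5940
D_3 = 22.2916
Terminal value at t=3: TV = D_4/(r−g) = 23.5399/(0.1294−0.056) = 320.7069
P₀ = 13.8863/(1+0.1294)^1 + 17.5940/(1+0.1294)^2 + 22.2916/(1+0.1294)^3 + 320.7069/(1+0.1294)^3 = 264.1828

R$264.18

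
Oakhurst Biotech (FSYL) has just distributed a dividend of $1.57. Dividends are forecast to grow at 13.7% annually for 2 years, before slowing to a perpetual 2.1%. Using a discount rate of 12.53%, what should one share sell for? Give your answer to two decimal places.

Two-stage DDM. Project D₁…D_2 at 0.137, terminal growth 0.021, discount at r = 0.1253.
D_1 = 1.7851
D_2 = 2.0296
Terminal value at t=2: TV = D_3/(r−g) = 2.0723/(0.1253−0.021) = 19.8684
P₀ = 1.7851/(1+0.1253)^1 + 2.0296/(1+0.1253)^2 + 19.8684/(1+0.1253)^2 = 18.8792

$18.88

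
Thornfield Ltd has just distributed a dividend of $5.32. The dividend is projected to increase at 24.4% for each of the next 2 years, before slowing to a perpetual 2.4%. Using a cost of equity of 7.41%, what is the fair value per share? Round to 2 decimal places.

$159.15

Two-stage DDM. Project D₁…D_2 at 0.244, terminal growth 0.024, discount at r = 0.0741.
D_1 = 6.6181
D_2 = 8.2329
Terminal value at t=2: TV = D_3/(r−g) = 8.4305/(0.0741−0.024) = 168.2731
P₀ = 6.6181/(1+0.0741)^1 + 8.2329/(1+0.0741)^2 + 168.2731/(1+0.0741)^2 = 159.1539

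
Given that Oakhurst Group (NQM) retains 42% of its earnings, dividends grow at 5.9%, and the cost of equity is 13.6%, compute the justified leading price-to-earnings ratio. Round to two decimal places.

Payout ratio b = 1 − 0.42 = 0.58.
Justified leading P/E = b/(r−g) = 0.58/(0.136−0.059) = 7.5325

7.53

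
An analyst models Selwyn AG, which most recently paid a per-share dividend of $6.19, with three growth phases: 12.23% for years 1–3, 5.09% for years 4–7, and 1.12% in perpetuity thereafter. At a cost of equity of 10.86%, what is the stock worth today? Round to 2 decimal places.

$95.39

Three-stage DDM. Project D₁…D_7; terminal Gordon value at t=7 with g = 0.0112; discount at r = 0.1086.
D_1 = 6.9470
D_2 = 7.7967
D_3 = 8.7502
D_4 = 9.1956
D_5 = 9.6636
D_6 = 10.1555
D_7 = 10.6724
TV_7 = 10.7920/(0.1086−0.0112) = 110.8004
P₀ = Σ Dₜ/(1+r)ᵗ + TV_7/(1+r)^7 = 95.3904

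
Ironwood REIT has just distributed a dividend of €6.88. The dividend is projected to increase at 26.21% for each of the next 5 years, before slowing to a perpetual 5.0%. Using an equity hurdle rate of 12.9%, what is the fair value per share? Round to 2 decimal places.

Two-stage DDM. Project D₁…D_5 at 0.2621, terminal growth 0.05, discount at r = 0.129.
D_1 = 8.6832
D_2 = 10.9591
D_3 = 13.8315
D_4 = 17.4568
D_5 = 22.0322
Terminal value at t=5: TV = D_6/(r−g) = 23.1338/(0.129−0.05) = 292.8326
P₀ = 8.6832/(1+0.129)^1 + 10.9591/(1+0.129)^2 + 13.8315/(1+0.129)^3 + 17.4568/(1+0.129)^4 + 22.0322/(1+0.129)^5 + 292.8326/(1+0.129)^5 = 208.2991

€208.30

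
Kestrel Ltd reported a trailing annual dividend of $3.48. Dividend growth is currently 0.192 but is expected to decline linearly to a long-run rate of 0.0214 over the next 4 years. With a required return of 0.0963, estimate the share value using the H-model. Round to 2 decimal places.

H-model: P₀ = D₀[(1+g_L) + H(g_S−g_L)]/(r−g_L), with H = 4/2 = 2.
P₀ = 3.48 × [(1+0.0214) + 2×(0.192−0.0214)] / (0.0963−0.0214)
   = 3.48 × 1.3626 / 0.0749 = 63.3091

$63.31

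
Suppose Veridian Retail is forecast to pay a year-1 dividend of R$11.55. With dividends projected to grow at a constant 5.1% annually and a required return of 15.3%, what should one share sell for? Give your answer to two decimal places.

Gordon growth model: P₀ = D₁/(r − g), with D₁ = 11.55 given directly.
P₀ = 11.5500 / (0.153 − 0.051) = 11.5500 / 0.102 = 113.2353

R$113.24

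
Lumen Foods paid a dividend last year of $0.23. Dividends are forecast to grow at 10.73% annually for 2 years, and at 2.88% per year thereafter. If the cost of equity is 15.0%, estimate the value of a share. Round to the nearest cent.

Two-stage DDM. Project D₁…D_2 at 0.1073, terminal growth 0.0288, discount at r = 0.15.
D_1 = 0.2547
D_2 = 0.2820
Terminal value at t=2: TV = D_3/(r−g) = 0.2901/(0.15−0.0288) = 2.3938
P₀ = 0.2547/(1+0.15)^1 + 0.2820/(1+0.15)^2 + 2.3938/(1+0.15)^2 = 2.2447

$2.24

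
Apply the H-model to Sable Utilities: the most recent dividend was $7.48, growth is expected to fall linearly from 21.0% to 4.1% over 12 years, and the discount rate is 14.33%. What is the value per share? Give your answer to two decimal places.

H-model: P₀ = D₀[(1+g_L) + H(g_S−g_L)]/(r−g_L), with H = 12/2 = 6.
P₀ = 7.48 × [(1+0.041) + 6×(0.21−0.041)] / (0.1433−0.041)
   = 7.48 × 2.0550 / 0.1023 = 150.2581

$150.26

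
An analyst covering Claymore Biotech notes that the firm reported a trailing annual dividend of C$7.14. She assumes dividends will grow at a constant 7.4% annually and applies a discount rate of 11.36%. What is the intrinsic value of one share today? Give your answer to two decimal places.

Gordon growth model: P₀ = D₁/(r − g). D₁ = 7.14 × (1 + 0.074) = 7.6684.
P₀ = 7.6684 / (0.1136 − 0.074) = 7.6684 / 0.0396 = 193.6455

C$193.65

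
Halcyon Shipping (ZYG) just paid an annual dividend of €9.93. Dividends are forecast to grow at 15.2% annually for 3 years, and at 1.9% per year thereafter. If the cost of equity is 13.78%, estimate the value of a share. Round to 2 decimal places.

Two-stage DDM. Project D₁…D_3 at 0.152, terminal growth 0.019, discount at r = 0.1378.
D_1 = 11.4394
D_2 = 13.1781
D_3 = 15.1812
Terminal value at t=3: TV = D_4/(r−g) = 15.4697/(0.1378−0.019) = 130.2160
P₀ = 11.4394/(1+0.1378)^1 + 13.1781/(1+0.1378)^2 + 15.1812/(1+0.1378)^3 + 130.2160/(1+0.1378)^3 = 118.9427

€118.94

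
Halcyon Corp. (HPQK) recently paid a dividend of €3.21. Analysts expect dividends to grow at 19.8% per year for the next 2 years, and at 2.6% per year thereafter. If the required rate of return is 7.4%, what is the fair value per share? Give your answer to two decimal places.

€92.95

Two-stage DDM. Project D₁…D_2 at 0.198, terminal growth 0.026, discount at r = 0.074.
D_1 = 3.8456
D_2 = 4.6070
Terminal value at t=2: TV = D_3/(r−g) = 4.7268/(0.074−0.026) = 98.4747
P₀ = 3.8456/(1+0.074)^1 + 4.6070/(1+0.074)^2 + 98.4747/(1+0.074)^2 = 92.9468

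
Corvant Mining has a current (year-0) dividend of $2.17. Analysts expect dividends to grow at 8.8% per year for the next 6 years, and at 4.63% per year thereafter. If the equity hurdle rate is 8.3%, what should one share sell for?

$76.83

Two-stage DDM. Project D₁…D_6 at 0.088, terminal growth 0.0463, discount at r = 0.083.
D_1 = 2.3610
D_2 = 2.5687
D_3 = 2.7948
D_4 = 3.0407
D_5 = 3.3083
D_6 = 3.5994
Terminal value at t=6: TV = D_7/(r−g) = 3.7661/(0.083−0.0463) = 102.6179
P₀ = 2.3610/(1+0.083)^1 + 2.5687/(1+0.083)^2 + 2.7948/(1+0.083)^3 + 3.0407/(1+0.083)^4 + 3.3083/(1+0.083)^5 + 3.5994/(1+0.083)^6 + 102.6179/(1+0.083)^6 = 76.8313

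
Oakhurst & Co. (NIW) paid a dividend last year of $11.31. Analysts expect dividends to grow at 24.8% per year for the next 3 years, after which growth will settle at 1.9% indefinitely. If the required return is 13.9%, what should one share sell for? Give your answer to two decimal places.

Two-stage DDM. Project D₁…D_3 at 0.248, terminal growth 0.019, discount at r = 0.139.
D_1 = 14.1149
D_2 = 17.6154
D_3 = 21.9840
Terminal value at t=3: TV = D_4/(r−g) = 22.4017/(0.139−0.019) = 186.6806
P₀ = 14.1149/(1+0.139)^1 + 17.6154/(1+0.139)^2 + 21.9840/(1+0.139)^3 + 186.6806/(1+0.139)^3 = 167.1846

$167.18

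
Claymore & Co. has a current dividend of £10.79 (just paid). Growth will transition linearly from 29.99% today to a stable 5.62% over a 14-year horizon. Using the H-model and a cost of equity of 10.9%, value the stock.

H-model: P₀ = D₀[(1+g_L) + H(g_S−g_L)]/(r−g_L), with H = 14/2 = 7.
P₀ = 10.79 × [(1+0.0562) + 7×(0.2999−0.0562)] / (0.109−0.0562)
   = 10.79 × 2.7621 / 0.0528 = 564.4519

£564.45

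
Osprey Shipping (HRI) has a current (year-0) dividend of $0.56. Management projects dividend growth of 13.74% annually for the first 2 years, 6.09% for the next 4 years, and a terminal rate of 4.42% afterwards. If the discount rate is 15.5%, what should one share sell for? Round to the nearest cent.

Three-stage DDM. Project D₁…D_6; terminal Gordon value at t=6 with g = 0.0442; discount at r = 0.155.
D_1 = 0.6369
D_2 = 0.7245
D_3 = 0.7686
D_4 = 0.8154
D_5 = 0.8650
D_6 = 0.9177
TV_6 = 0.9583/(0.155−0.0442) = 8.6488
P₀ = Σ Dₜ/(1+r)ᵗ + TV_6/(1+r)^6 = 6.5020

$6.50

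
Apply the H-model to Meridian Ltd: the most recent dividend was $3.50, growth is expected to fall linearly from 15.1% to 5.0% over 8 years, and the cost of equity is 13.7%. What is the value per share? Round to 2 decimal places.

$58.49

H-model: P₀ = D₀[(1+g_L) + H(g_S−g_L)]/(r−g_L), with H = 8/2 = 4.
P₀ = 3.50 × [(1+0.05) + 4×(0.151−0.05)] / (0.137−0.05)
   = 3.50 × 1.4540 / 0.087 = 58.4943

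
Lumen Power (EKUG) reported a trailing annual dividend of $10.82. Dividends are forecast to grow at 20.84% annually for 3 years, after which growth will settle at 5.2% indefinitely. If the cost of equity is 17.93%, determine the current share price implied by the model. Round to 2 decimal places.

Two-stage DDM. Project D₁…D_3 at 0.2084, terminal growth 0.052, discount at r = 0.1793.
D_1 = 13.0749
D_2 = 15.7997
D_3 = 19.0924
Terminal value at t=3: TV = D_4/(r−g) = 20.0852/(0.1793−0.052) = 157.7781
P₀ = 13.0749/(1+0.1793)^1 + 15.7997/(1+0.1793)^2 + 19.0924/(1+0.1793)^3 + 157.7781/(1+0.1793)^3 = 130.2882

$130.29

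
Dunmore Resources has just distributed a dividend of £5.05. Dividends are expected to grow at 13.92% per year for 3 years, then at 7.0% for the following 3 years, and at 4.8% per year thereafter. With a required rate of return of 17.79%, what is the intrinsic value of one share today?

£53.15

Three-stage DDM. Project D₁…D_6; terminal Gordon value at t=6 with g = 0.048; discount at r = 0.1779.
D_1 = 5.7530
D_2 = 6.5538
D_3 = 7.4661
D_4 = 7.9887
D_5 = 8.5479
D_6 = 9.1462
TV_6 = 9.5853/(0.1779−0.048) = 73.7895
P₀ = Σ Dₜ/(1+r)ᵗ + TV_6/(1+r)^6 = 53.1480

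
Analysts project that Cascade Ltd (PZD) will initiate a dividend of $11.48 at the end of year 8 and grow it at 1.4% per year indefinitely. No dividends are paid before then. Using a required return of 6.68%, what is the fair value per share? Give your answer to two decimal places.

Deferred-dividend DDM. At t=7 the remaining stream is a growing perpetuity with first payment D_8 = 11.48.
V_7 = D_8/(r−g) = 11.48/(0.0668−0.014) = 217.4242
P₀ = V_7/(1+r)^7 = 217.4242/(1+0.0668)^7 = 138.2697

$138.27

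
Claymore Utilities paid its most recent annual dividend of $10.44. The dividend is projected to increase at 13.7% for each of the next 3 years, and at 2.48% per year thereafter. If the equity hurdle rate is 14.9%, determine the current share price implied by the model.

$114.14

Two-stage DDM. Project D₁…D_3 at 0.137, terminal growth 0.0248, discount at r = 0.149.
D_1 = 11.8703
D_2 = 13.4965
D_3 = 15.3455
Terminal value at t=3: TV = D_4/(r−g) = 15.7261/(0.149−0.0248) = 126.6192
P₀ = 11.8703/(1+0.149)^1 + 13.4965/(1+0.149)^2 + 15.3455/(1+0.149)^3 + 126.6192/(1+0.149)^3 = 114.1421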